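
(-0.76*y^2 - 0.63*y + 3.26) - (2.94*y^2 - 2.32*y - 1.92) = -3.7*y^2 + 1.69*y + 5.18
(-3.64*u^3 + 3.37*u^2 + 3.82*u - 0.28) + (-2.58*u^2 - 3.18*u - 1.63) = -3.64*u^3 + 0.79*u^2 + 0.64*u - 1.91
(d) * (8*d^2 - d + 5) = 8*d^3 - d^2 + 5*d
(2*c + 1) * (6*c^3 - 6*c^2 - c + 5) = 12*c^4 - 6*c^3 - 8*c^2 + 9*c + 5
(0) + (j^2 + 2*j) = j^2 + 2*j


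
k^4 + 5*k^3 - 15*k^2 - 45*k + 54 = (k - 3)*(k - 1)*(k + 3)*(k + 6)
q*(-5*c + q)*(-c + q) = 5*c^2*q - 6*c*q^2 + q^3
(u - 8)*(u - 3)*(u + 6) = u^3 - 5*u^2 - 42*u + 144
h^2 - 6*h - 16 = (h - 8)*(h + 2)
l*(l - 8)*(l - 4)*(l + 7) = l^4 - 5*l^3 - 52*l^2 + 224*l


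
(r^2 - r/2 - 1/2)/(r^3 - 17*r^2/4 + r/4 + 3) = 2*(2*r + 1)/(4*r^2 - 13*r - 12)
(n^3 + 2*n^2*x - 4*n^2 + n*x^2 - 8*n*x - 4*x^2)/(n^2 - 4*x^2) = (n^3 + 2*n^2*x - 4*n^2 + n*x^2 - 8*n*x - 4*x^2)/(n^2 - 4*x^2)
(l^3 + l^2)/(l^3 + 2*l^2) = (l + 1)/(l + 2)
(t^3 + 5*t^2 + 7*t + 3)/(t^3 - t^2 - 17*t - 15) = (t + 1)/(t - 5)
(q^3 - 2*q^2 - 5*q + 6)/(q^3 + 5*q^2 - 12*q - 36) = (q - 1)/(q + 6)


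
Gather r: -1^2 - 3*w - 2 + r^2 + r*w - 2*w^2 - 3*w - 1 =r^2 + r*w - 2*w^2 - 6*w - 4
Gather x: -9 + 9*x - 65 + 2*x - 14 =11*x - 88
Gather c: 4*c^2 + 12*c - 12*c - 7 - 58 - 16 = 4*c^2 - 81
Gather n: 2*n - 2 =2*n - 2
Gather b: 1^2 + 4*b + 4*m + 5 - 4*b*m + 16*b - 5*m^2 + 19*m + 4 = b*(20 - 4*m) - 5*m^2 + 23*m + 10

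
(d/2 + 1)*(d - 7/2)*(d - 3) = d^3/2 - 9*d^2/4 - 5*d/4 + 21/2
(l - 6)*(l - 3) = l^2 - 9*l + 18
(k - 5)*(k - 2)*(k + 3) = k^3 - 4*k^2 - 11*k + 30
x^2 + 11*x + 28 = (x + 4)*(x + 7)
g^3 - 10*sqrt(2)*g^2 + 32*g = g*(g - 8*sqrt(2))*(g - 2*sqrt(2))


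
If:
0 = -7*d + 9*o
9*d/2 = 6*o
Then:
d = 0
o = 0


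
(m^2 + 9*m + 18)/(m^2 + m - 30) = (m + 3)/(m - 5)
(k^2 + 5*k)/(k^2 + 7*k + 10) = k/(k + 2)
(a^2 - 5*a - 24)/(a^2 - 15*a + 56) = (a + 3)/(a - 7)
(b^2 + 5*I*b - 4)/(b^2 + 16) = (b + I)/(b - 4*I)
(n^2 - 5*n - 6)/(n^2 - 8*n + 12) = (n + 1)/(n - 2)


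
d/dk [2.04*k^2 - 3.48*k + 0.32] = 4.08*k - 3.48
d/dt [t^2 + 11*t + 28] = 2*t + 11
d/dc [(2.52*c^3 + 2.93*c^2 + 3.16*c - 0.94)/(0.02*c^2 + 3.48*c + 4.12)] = (0.0504*c^4 + 17.5392*c^3 + 41.2804*c^2 + 24.1808*c + 16.2904)/(0.0004*c^4 + 0.1392*c^3 + 12.2752*c^2 + 28.6752*c + 16.9744)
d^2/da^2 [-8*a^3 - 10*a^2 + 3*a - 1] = -48*a - 20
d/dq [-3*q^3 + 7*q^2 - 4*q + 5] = -9*q^2 + 14*q - 4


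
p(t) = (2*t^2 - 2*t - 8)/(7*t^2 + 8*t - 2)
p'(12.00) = 0.00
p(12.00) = 0.23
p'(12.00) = 0.00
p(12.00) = 0.23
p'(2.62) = 0.12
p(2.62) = 0.01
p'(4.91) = 0.03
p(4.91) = 0.15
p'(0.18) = 789.86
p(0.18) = 24.90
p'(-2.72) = 0.01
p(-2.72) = 0.44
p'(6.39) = 0.02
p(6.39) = 0.18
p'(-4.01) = 0.02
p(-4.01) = 0.41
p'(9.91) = 0.01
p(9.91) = 0.22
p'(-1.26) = -16.49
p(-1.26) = 2.38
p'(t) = (-14*t - 8)*(2*t^2 - 2*t - 8)/(7*t^2 + 8*t - 2)^2 + (4*t - 2)/(7*t^2 + 8*t - 2) = 2*(15*t^2 + 52*t + 34)/(49*t^4 + 112*t^3 + 36*t^2 - 32*t + 4)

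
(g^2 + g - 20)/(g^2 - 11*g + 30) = (g^2 + g - 20)/(g^2 - 11*g + 30)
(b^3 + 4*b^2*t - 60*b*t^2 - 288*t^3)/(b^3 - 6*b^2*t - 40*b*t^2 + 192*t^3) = (-b - 6*t)/(-b + 4*t)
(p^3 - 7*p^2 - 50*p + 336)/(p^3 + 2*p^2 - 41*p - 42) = (p - 8)/(p + 1)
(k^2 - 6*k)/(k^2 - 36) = k/(k + 6)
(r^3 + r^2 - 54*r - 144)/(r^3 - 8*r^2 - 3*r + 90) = (r^2 - 2*r - 48)/(r^2 - 11*r + 30)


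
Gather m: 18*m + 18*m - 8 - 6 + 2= 36*m - 12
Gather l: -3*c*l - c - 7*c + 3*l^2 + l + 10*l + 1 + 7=-8*c + 3*l^2 + l*(11 - 3*c) + 8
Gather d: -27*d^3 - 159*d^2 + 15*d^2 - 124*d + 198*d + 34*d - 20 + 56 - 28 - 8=-27*d^3 - 144*d^2 + 108*d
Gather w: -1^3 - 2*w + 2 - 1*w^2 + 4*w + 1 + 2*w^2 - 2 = w^2 + 2*w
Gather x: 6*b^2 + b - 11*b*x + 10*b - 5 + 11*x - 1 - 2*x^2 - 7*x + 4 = 6*b^2 + 11*b - 2*x^2 + x*(4 - 11*b) - 2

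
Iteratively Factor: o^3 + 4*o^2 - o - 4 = (o + 4)*(o^2 - 1) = (o + 1)*(o + 4)*(o - 1)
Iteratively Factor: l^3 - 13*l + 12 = (l + 4)*(l^2 - 4*l + 3) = (l - 3)*(l + 4)*(l - 1)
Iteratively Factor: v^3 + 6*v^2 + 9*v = (v)*(v^2 + 6*v + 9) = v*(v + 3)*(v + 3)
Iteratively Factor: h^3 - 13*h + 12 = (h - 3)*(h^2 + 3*h - 4) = (h - 3)*(h - 1)*(h + 4)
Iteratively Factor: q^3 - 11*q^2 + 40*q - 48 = (q - 3)*(q^2 - 8*q + 16) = (q - 4)*(q - 3)*(q - 4)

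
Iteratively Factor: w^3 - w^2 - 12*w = (w - 4)*(w^2 + 3*w) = w*(w - 4)*(w + 3)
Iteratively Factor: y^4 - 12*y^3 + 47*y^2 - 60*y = (y - 5)*(y^3 - 7*y^2 + 12*y) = y*(y - 5)*(y^2 - 7*y + 12) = y*(y - 5)*(y - 4)*(y - 3)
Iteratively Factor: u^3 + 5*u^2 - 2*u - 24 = (u + 3)*(u^2 + 2*u - 8) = (u - 2)*(u + 3)*(u + 4)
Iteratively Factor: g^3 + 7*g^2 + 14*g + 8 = (g + 1)*(g^2 + 6*g + 8) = (g + 1)*(g + 2)*(g + 4)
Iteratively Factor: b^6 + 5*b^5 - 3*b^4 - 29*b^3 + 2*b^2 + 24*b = (b - 2)*(b^5 + 7*b^4 + 11*b^3 - 7*b^2 - 12*b) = (b - 2)*(b + 4)*(b^4 + 3*b^3 - b^2 - 3*b) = (b - 2)*(b + 3)*(b + 4)*(b^3 - b) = b*(b - 2)*(b + 3)*(b + 4)*(b^2 - 1) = b*(b - 2)*(b + 1)*(b + 3)*(b + 4)*(b - 1)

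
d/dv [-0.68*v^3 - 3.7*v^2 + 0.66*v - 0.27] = -2.04*v^2 - 7.4*v + 0.66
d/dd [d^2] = 2*d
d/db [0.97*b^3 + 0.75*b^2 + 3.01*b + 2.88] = 2.91*b^2 + 1.5*b + 3.01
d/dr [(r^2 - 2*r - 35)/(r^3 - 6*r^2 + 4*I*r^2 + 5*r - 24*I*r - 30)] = (-r^4 + 4*r^3 + r^2*(98 - 16*I) + r*(-480 + 280*I) + 235 - 840*I)/(r^6 + r^5*(-12 + 8*I) + r^4*(30 - 96*I) + r^3*(72 + 328*I) + r^2*(-191 - 480*I) + r*(-300 + 1440*I) + 900)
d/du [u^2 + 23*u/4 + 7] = 2*u + 23/4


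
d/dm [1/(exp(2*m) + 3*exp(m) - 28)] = (-2*exp(m) - 3)*exp(m)/(exp(2*m) + 3*exp(m) - 28)^2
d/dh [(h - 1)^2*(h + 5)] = 3*(h - 1)*(h + 3)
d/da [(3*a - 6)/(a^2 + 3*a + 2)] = 3*(-a^2 + 4*a + 8)/(a^4 + 6*a^3 + 13*a^2 + 12*a + 4)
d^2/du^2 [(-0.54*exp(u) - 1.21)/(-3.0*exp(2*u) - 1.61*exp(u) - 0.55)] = (4.86*exp(4*u) + 40.9518*exp(3*u) + 12.1869*exp(2*u) - 5.327729*exp(u) - 0.908105)*exp(u)/(27.0*exp(6*u) + 43.47*exp(5*u) + 38.1789*exp(4*u) + 20.112281*exp(3*u) + 6.999465*exp(2*u) + 1.461075*exp(u) + 0.166375)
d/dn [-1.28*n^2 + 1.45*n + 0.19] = 1.45 - 2.56*n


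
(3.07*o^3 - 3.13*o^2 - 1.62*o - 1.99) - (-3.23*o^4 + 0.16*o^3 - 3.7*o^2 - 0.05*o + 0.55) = 3.23*o^4 + 2.91*o^3 + 0.57*o^2 - 1.57*o - 2.54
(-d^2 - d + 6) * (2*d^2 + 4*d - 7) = -2*d^4 - 6*d^3 + 15*d^2 + 31*d - 42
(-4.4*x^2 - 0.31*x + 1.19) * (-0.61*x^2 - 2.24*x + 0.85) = 2.684*x^4 + 10.0451*x^3 - 3.7715*x^2 - 2.9291*x + 1.0115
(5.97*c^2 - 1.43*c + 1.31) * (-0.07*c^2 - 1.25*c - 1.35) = -0.4179*c^4 - 7.3624*c^3 - 6.3637*c^2 + 0.293*c - 1.7685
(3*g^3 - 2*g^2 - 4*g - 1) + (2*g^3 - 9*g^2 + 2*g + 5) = 5*g^3 - 11*g^2 - 2*g + 4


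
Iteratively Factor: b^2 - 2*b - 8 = (b + 2)*(b - 4)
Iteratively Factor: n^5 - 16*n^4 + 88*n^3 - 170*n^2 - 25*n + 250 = (n - 5)*(n^4 - 11*n^3 + 33*n^2 - 5*n - 50) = (n - 5)^2*(n^3 - 6*n^2 + 3*n + 10) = (n - 5)^2*(n - 2)*(n^2 - 4*n - 5) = (n - 5)^3*(n - 2)*(n + 1)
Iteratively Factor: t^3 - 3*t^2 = (t)*(t^2 - 3*t) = t*(t - 3)*(t)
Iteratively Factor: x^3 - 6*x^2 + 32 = (x + 2)*(x^2 - 8*x + 16) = (x - 4)*(x + 2)*(x - 4)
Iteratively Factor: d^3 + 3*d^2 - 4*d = (d)*(d^2 + 3*d - 4) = d*(d + 4)*(d - 1)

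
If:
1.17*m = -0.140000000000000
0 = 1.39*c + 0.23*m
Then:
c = 0.02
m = -0.12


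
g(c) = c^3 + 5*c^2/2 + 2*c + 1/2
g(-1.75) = -0.70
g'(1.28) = 13.32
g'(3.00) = 44.00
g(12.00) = 2112.50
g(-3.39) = -16.51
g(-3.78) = -25.35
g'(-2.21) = 5.60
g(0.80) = 4.21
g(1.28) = 9.25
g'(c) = 3*c^2 + 5*c + 2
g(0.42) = 1.86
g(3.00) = 56.00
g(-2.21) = -2.50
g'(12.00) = 494.00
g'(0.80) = 7.92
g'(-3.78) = 25.97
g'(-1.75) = 2.44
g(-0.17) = 0.23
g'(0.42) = 4.63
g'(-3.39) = 19.53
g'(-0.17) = 1.24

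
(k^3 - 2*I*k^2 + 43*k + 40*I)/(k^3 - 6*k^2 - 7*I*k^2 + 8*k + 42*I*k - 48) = (k + 5*I)/(k - 6)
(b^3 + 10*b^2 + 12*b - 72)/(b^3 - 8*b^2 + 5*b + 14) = (b^2 + 12*b + 36)/(b^2 - 6*b - 7)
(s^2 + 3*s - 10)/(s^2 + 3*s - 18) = (s^2 + 3*s - 10)/(s^2 + 3*s - 18)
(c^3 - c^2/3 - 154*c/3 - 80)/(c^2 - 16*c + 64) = (c^2 + 23*c/3 + 10)/(c - 8)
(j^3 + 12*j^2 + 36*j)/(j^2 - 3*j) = (j^2 + 12*j + 36)/(j - 3)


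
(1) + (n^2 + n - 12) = n^2 + n - 11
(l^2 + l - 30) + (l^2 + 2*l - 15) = 2*l^2 + 3*l - 45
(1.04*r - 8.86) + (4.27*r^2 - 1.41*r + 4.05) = 4.27*r^2 - 0.37*r - 4.81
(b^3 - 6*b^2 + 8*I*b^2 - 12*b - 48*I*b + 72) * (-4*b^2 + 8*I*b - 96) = -4*b^5 + 24*b^4 - 24*I*b^4 - 112*b^3 + 144*I*b^3 + 672*b^2 - 864*I*b^2 + 1152*b + 5184*I*b - 6912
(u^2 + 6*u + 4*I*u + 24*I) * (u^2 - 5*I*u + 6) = u^4 + 6*u^3 - I*u^3 + 26*u^2 - 6*I*u^2 + 156*u + 24*I*u + 144*I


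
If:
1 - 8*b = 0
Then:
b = 1/8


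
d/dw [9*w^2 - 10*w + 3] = 18*w - 10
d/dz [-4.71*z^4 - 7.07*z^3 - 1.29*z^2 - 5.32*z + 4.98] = -18.84*z^3 - 21.21*z^2 - 2.58*z - 5.32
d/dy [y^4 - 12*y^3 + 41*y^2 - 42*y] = 4*y^3 - 36*y^2 + 82*y - 42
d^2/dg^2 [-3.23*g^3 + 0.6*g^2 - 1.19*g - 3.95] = 1.2 - 19.38*g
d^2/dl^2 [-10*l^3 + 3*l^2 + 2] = 6 - 60*l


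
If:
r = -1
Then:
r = -1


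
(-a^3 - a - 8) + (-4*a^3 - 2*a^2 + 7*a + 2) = -5*a^3 - 2*a^2 + 6*a - 6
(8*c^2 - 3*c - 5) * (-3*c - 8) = -24*c^3 - 55*c^2 + 39*c + 40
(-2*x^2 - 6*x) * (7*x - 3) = -14*x^3 - 36*x^2 + 18*x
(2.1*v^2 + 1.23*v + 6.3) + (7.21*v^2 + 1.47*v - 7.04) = 9.31*v^2 + 2.7*v - 0.74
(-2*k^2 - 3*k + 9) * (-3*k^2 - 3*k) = 6*k^4 + 15*k^3 - 18*k^2 - 27*k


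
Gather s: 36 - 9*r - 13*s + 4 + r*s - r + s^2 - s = -10*r + s^2 + s*(r - 14) + 40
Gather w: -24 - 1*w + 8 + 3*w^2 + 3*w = 3*w^2 + 2*w - 16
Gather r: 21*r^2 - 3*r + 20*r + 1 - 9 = 21*r^2 + 17*r - 8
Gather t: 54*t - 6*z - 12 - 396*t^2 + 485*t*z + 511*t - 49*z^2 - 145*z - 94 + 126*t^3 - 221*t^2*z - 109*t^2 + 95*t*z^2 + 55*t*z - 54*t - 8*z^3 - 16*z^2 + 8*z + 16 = 126*t^3 + t^2*(-221*z - 505) + t*(95*z^2 + 540*z + 511) - 8*z^3 - 65*z^2 - 143*z - 90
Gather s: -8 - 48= -56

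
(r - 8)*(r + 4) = r^2 - 4*r - 32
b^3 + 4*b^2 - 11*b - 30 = (b - 3)*(b + 2)*(b + 5)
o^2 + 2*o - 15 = (o - 3)*(o + 5)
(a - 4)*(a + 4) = a^2 - 16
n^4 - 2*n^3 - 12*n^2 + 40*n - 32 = (n - 2)^3*(n + 4)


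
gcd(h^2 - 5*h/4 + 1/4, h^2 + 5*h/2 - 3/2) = 1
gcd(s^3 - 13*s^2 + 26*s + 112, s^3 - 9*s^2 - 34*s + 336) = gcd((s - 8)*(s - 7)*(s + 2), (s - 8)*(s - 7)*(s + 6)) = s^2 - 15*s + 56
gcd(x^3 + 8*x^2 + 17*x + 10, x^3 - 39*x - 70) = x^2 + 7*x + 10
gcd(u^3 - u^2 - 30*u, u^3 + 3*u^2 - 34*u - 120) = u^2 - u - 30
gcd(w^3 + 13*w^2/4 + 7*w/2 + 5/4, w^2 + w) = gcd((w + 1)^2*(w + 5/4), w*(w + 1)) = w + 1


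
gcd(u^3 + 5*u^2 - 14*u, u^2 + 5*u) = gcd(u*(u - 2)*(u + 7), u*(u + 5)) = u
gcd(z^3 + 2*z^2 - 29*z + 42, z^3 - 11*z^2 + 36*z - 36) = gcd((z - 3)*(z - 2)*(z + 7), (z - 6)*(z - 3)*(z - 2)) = z^2 - 5*z + 6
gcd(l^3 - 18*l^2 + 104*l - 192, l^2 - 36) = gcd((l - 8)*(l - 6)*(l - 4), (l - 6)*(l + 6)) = l - 6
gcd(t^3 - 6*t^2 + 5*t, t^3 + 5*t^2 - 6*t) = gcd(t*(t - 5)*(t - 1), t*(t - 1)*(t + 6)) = t^2 - t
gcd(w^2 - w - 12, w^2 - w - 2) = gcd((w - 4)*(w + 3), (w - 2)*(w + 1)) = 1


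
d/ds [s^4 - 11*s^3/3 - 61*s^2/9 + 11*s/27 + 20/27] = 4*s^3 - 11*s^2 - 122*s/9 + 11/27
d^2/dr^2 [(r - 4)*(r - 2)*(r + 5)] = 6*r - 2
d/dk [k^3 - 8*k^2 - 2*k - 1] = 3*k^2 - 16*k - 2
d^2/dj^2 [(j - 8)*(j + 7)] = 2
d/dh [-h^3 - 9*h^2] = 3*h*(-h - 6)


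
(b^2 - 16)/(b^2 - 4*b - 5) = (16 - b^2)/(-b^2 + 4*b + 5)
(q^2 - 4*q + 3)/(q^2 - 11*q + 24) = (q - 1)/(q - 8)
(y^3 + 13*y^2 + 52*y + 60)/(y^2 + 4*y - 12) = (y^2 + 7*y + 10)/(y - 2)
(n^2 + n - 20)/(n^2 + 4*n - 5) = (n - 4)/(n - 1)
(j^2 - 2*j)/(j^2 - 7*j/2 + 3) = 2*j/(2*j - 3)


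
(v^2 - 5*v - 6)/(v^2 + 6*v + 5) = (v - 6)/(v + 5)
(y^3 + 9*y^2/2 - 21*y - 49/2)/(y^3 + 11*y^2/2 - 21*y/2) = (2*y^2 - 5*y - 7)/(y*(2*y - 3))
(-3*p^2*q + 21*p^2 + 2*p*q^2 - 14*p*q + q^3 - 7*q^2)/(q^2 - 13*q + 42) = (-3*p^2 + 2*p*q + q^2)/(q - 6)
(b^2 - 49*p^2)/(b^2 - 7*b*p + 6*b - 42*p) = (b + 7*p)/(b + 6)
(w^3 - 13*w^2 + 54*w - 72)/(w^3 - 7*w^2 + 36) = (w - 4)/(w + 2)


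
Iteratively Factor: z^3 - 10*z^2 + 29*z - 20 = (z - 4)*(z^2 - 6*z + 5) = (z - 4)*(z - 1)*(z - 5)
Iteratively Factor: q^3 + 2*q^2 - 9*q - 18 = (q - 3)*(q^2 + 5*q + 6) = (q - 3)*(q + 2)*(q + 3)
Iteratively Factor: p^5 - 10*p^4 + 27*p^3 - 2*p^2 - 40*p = (p - 4)*(p^4 - 6*p^3 + 3*p^2 + 10*p) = (p - 4)*(p + 1)*(p^3 - 7*p^2 + 10*p) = (p - 4)*(p - 2)*(p + 1)*(p^2 - 5*p) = (p - 5)*(p - 4)*(p - 2)*(p + 1)*(p)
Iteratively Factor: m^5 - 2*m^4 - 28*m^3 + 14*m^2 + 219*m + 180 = (m + 3)*(m^4 - 5*m^3 - 13*m^2 + 53*m + 60) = (m - 5)*(m + 3)*(m^3 - 13*m - 12) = (m - 5)*(m + 1)*(m + 3)*(m^2 - m - 12) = (m - 5)*(m + 1)*(m + 3)^2*(m - 4)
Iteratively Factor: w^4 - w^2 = (w)*(w^3 - w) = w*(w + 1)*(w^2 - w) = w^2*(w + 1)*(w - 1)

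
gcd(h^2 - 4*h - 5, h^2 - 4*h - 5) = h^2 - 4*h - 5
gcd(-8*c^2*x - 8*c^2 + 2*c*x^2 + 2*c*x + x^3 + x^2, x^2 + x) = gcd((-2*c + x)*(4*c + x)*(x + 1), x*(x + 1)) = x + 1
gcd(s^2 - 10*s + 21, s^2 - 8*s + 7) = s - 7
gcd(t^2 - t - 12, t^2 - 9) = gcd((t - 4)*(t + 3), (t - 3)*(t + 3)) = t + 3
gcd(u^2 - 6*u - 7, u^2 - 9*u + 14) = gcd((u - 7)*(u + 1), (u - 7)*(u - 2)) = u - 7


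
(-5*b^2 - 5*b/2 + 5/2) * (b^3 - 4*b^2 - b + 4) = -5*b^5 + 35*b^4/2 + 35*b^3/2 - 55*b^2/2 - 25*b/2 + 10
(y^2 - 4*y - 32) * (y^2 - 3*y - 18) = y^4 - 7*y^3 - 38*y^2 + 168*y + 576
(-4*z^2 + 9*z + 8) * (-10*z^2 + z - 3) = 40*z^4 - 94*z^3 - 59*z^2 - 19*z - 24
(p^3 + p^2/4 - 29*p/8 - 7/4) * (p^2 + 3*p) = p^5 + 13*p^4/4 - 23*p^3/8 - 101*p^2/8 - 21*p/4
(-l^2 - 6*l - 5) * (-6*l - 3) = 6*l^3 + 39*l^2 + 48*l + 15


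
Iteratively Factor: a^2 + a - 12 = (a - 3)*(a + 4)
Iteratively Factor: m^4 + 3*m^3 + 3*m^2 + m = (m + 1)*(m^3 + 2*m^2 + m) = m*(m + 1)*(m^2 + 2*m + 1) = m*(m + 1)^2*(m + 1)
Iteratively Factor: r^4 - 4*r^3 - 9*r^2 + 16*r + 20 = (r - 2)*(r^3 - 2*r^2 - 13*r - 10) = (r - 5)*(r - 2)*(r^2 + 3*r + 2) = (r - 5)*(r - 2)*(r + 2)*(r + 1)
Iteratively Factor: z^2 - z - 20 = (z - 5)*(z + 4)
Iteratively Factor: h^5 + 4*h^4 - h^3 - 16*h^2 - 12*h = (h + 1)*(h^4 + 3*h^3 - 4*h^2 - 12*h) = h*(h + 1)*(h^3 + 3*h^2 - 4*h - 12) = h*(h + 1)*(h + 2)*(h^2 + h - 6) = h*(h - 2)*(h + 1)*(h + 2)*(h + 3)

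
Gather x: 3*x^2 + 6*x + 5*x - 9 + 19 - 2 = 3*x^2 + 11*x + 8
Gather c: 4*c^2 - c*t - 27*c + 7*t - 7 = 4*c^2 + c*(-t - 27) + 7*t - 7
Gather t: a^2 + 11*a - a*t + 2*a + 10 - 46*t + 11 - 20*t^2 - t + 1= a^2 + 13*a - 20*t^2 + t*(-a - 47) + 22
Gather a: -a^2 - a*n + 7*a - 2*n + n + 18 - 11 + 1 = -a^2 + a*(7 - n) - n + 8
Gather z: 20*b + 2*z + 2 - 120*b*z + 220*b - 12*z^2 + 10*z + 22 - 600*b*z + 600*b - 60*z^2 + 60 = 840*b - 72*z^2 + z*(12 - 720*b) + 84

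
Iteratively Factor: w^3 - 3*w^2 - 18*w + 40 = (w - 5)*(w^2 + 2*w - 8) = (w - 5)*(w + 4)*(w - 2)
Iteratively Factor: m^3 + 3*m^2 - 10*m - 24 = (m + 2)*(m^2 + m - 12) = (m + 2)*(m + 4)*(m - 3)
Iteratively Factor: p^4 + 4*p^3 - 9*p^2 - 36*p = (p)*(p^3 + 4*p^2 - 9*p - 36) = p*(p - 3)*(p^2 + 7*p + 12) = p*(p - 3)*(p + 4)*(p + 3)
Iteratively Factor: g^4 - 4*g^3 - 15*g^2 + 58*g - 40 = (g + 4)*(g^3 - 8*g^2 + 17*g - 10) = (g - 1)*(g + 4)*(g^2 - 7*g + 10) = (g - 5)*(g - 1)*(g + 4)*(g - 2)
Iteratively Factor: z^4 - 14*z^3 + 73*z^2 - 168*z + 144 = (z - 4)*(z^3 - 10*z^2 + 33*z - 36) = (z - 4)^2*(z^2 - 6*z + 9) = (z - 4)^2*(z - 3)*(z - 3)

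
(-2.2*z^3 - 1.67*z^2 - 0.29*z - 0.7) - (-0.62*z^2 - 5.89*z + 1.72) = -2.2*z^3 - 1.05*z^2 + 5.6*z - 2.42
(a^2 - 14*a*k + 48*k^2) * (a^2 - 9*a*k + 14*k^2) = a^4 - 23*a^3*k + 188*a^2*k^2 - 628*a*k^3 + 672*k^4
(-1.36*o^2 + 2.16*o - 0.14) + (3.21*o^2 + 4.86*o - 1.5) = 1.85*o^2 + 7.02*o - 1.64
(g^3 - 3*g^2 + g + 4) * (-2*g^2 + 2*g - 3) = -2*g^5 + 8*g^4 - 11*g^3 + 3*g^2 + 5*g - 12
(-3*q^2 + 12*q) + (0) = -3*q^2 + 12*q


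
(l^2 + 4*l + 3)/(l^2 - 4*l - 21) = (l + 1)/(l - 7)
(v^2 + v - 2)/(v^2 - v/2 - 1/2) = 2*(v + 2)/(2*v + 1)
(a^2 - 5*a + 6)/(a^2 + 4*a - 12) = (a - 3)/(a + 6)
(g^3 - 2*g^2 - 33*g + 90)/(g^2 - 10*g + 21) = (g^2 + g - 30)/(g - 7)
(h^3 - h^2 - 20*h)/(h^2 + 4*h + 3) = h*(h^2 - h - 20)/(h^2 + 4*h + 3)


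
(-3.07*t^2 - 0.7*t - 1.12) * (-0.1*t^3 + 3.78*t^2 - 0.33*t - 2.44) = 0.307*t^5 - 11.5346*t^4 - 1.5209*t^3 + 3.4882*t^2 + 2.0776*t + 2.7328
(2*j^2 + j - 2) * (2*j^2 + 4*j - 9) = 4*j^4 + 10*j^3 - 18*j^2 - 17*j + 18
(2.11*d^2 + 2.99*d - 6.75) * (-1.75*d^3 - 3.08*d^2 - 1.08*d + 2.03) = -3.6925*d^5 - 11.7313*d^4 + 0.324499999999999*d^3 + 21.8441*d^2 + 13.3597*d - 13.7025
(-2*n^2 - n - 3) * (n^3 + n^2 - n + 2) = -2*n^5 - 3*n^4 - 2*n^3 - 6*n^2 + n - 6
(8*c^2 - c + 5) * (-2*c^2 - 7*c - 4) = -16*c^4 - 54*c^3 - 35*c^2 - 31*c - 20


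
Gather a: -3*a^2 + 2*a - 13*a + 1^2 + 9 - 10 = -3*a^2 - 11*a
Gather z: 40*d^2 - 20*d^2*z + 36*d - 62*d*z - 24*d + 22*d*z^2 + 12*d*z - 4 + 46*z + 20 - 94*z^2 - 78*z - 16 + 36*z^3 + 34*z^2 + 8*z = 40*d^2 + 12*d + 36*z^3 + z^2*(22*d - 60) + z*(-20*d^2 - 50*d - 24)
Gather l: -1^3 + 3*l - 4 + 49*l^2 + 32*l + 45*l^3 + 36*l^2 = 45*l^3 + 85*l^2 + 35*l - 5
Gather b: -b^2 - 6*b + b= -b^2 - 5*b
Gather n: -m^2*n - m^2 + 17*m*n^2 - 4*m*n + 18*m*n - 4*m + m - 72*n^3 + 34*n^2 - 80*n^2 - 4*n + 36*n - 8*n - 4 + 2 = -m^2 - 3*m - 72*n^3 + n^2*(17*m - 46) + n*(-m^2 + 14*m + 24) - 2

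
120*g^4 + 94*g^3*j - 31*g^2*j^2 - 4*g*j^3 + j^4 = (-6*g + j)*(-4*g + j)*(g + j)*(5*g + j)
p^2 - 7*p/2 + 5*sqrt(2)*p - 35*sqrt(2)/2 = (p - 7/2)*(p + 5*sqrt(2))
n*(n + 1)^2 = n^3 + 2*n^2 + n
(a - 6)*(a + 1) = a^2 - 5*a - 6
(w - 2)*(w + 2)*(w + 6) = w^3 + 6*w^2 - 4*w - 24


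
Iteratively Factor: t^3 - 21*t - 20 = (t - 5)*(t^2 + 5*t + 4) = (t - 5)*(t + 1)*(t + 4)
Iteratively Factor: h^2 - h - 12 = (h + 3)*(h - 4)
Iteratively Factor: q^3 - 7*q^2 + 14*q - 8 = (q - 2)*(q^2 - 5*q + 4) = (q - 2)*(q - 1)*(q - 4)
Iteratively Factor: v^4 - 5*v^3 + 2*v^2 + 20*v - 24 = (v + 2)*(v^3 - 7*v^2 + 16*v - 12) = (v - 3)*(v + 2)*(v^2 - 4*v + 4) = (v - 3)*(v - 2)*(v + 2)*(v - 2)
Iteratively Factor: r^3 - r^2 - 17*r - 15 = (r - 5)*(r^2 + 4*r + 3) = (r - 5)*(r + 3)*(r + 1)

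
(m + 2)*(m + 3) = m^2 + 5*m + 6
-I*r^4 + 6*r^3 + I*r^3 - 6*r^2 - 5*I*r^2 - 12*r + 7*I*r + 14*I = (r - 2)*(r - I)*(r + 7*I)*(-I*r - I)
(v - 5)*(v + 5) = v^2 - 25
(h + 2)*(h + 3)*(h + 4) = h^3 + 9*h^2 + 26*h + 24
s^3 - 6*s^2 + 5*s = s*(s - 5)*(s - 1)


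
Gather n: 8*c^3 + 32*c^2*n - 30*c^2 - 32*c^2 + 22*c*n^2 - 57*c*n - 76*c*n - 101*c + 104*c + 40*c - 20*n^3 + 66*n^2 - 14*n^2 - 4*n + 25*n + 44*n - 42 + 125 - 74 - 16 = 8*c^3 - 62*c^2 + 43*c - 20*n^3 + n^2*(22*c + 52) + n*(32*c^2 - 133*c + 65) - 7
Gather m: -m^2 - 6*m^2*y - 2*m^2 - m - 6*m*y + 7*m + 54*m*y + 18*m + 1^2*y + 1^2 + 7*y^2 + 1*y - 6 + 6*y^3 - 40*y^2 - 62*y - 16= m^2*(-6*y - 3) + m*(48*y + 24) + 6*y^3 - 33*y^2 - 60*y - 21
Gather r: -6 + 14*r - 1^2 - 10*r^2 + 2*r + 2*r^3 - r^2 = 2*r^3 - 11*r^2 + 16*r - 7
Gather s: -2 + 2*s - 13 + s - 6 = 3*s - 21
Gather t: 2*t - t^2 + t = -t^2 + 3*t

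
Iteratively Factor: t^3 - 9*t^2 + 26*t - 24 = (t - 3)*(t^2 - 6*t + 8) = (t - 3)*(t - 2)*(t - 4)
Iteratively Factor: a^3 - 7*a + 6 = (a + 3)*(a^2 - 3*a + 2) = (a - 2)*(a + 3)*(a - 1)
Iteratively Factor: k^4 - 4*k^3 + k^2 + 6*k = (k)*(k^3 - 4*k^2 + k + 6) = k*(k - 2)*(k^2 - 2*k - 3) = k*(k - 2)*(k + 1)*(k - 3)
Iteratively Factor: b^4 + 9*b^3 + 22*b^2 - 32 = (b + 4)*(b^3 + 5*b^2 + 2*b - 8) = (b - 1)*(b + 4)*(b^2 + 6*b + 8) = (b - 1)*(b + 4)^2*(b + 2)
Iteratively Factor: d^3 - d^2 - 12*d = (d - 4)*(d^2 + 3*d) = d*(d - 4)*(d + 3)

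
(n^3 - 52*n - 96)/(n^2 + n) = (n^3 - 52*n - 96)/(n*(n + 1))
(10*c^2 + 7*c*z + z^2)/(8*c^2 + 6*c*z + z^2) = (5*c + z)/(4*c + z)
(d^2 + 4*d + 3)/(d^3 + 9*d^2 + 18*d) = (d + 1)/(d*(d + 6))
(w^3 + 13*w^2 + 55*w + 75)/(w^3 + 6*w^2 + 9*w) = (w^2 + 10*w + 25)/(w*(w + 3))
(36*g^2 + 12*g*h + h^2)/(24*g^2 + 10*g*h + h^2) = (6*g + h)/(4*g + h)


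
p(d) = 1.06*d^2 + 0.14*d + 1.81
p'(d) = 2.12*d + 0.14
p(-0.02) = 1.81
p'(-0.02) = 0.10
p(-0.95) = 2.63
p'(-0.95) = -1.87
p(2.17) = 7.11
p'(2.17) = 4.74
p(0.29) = 1.94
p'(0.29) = 0.75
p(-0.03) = 1.81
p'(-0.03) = 0.08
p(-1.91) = 5.41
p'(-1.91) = -3.91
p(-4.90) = 26.57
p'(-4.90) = -10.25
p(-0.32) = 1.87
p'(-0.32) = -0.54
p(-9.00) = 86.41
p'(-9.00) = -18.94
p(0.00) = 1.81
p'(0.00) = 0.14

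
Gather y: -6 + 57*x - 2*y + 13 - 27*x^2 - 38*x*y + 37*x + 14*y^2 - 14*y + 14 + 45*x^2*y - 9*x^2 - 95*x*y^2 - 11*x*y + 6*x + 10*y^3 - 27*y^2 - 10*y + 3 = -36*x^2 + 100*x + 10*y^3 + y^2*(-95*x - 13) + y*(45*x^2 - 49*x - 26) + 24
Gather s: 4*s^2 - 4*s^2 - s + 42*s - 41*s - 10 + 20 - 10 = 0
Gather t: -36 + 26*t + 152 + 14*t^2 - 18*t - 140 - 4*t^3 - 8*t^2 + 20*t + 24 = -4*t^3 + 6*t^2 + 28*t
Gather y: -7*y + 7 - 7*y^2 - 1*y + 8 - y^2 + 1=-8*y^2 - 8*y + 16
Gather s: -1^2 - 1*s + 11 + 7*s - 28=6*s - 18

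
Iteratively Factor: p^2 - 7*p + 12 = (p - 3)*(p - 4)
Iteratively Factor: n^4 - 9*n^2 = (n - 3)*(n^3 + 3*n^2) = (n - 3)*(n + 3)*(n^2) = n*(n - 3)*(n + 3)*(n)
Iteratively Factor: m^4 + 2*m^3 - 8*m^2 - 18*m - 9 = (m + 1)*(m^3 + m^2 - 9*m - 9) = (m + 1)^2*(m^2 - 9) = (m - 3)*(m + 1)^2*(m + 3)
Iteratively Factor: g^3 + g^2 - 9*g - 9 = (g + 1)*(g^2 - 9) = (g - 3)*(g + 1)*(g + 3)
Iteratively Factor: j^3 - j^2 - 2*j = (j)*(j^2 - j - 2) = j*(j - 2)*(j + 1)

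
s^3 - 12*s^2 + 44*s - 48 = (s - 6)*(s - 4)*(s - 2)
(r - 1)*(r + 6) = r^2 + 5*r - 6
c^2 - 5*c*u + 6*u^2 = (c - 3*u)*(c - 2*u)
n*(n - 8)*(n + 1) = n^3 - 7*n^2 - 8*n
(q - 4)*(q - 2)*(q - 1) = q^3 - 7*q^2 + 14*q - 8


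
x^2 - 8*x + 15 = (x - 5)*(x - 3)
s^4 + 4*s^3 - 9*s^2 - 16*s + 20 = (s - 2)*(s - 1)*(s + 2)*(s + 5)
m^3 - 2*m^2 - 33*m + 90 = (m - 5)*(m - 3)*(m + 6)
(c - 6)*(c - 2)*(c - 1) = c^3 - 9*c^2 + 20*c - 12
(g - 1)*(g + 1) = g^2 - 1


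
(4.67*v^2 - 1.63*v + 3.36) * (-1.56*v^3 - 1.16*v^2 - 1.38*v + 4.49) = -7.2852*v^5 - 2.8744*v^4 - 9.7954*v^3 + 19.3201*v^2 - 11.9555*v + 15.0864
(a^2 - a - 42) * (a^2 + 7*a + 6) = a^4 + 6*a^3 - 43*a^2 - 300*a - 252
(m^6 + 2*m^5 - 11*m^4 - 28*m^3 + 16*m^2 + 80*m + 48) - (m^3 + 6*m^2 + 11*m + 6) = m^6 + 2*m^5 - 11*m^4 - 29*m^3 + 10*m^2 + 69*m + 42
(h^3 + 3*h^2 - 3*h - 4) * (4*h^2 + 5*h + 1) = 4*h^5 + 17*h^4 + 4*h^3 - 28*h^2 - 23*h - 4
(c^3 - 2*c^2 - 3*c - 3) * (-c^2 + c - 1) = -c^5 + 3*c^4 + 2*c^2 + 3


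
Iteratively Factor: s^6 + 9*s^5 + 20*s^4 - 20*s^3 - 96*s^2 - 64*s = (s - 2)*(s^5 + 11*s^4 + 42*s^3 + 64*s^2 + 32*s) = (s - 2)*(s + 4)*(s^4 + 7*s^3 + 14*s^2 + 8*s) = (s - 2)*(s + 1)*(s + 4)*(s^3 + 6*s^2 + 8*s) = s*(s - 2)*(s + 1)*(s + 4)*(s^2 + 6*s + 8) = s*(s - 2)*(s + 1)*(s + 2)*(s + 4)*(s + 4)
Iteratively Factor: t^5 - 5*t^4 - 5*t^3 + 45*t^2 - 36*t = (t + 3)*(t^4 - 8*t^3 + 19*t^2 - 12*t) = t*(t + 3)*(t^3 - 8*t^2 + 19*t - 12) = t*(t - 1)*(t + 3)*(t^2 - 7*t + 12) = t*(t - 4)*(t - 1)*(t + 3)*(t - 3)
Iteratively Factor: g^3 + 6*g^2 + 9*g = (g + 3)*(g^2 + 3*g) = g*(g + 3)*(g + 3)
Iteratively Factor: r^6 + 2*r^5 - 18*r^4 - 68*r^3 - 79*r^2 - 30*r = (r + 2)*(r^5 - 18*r^3 - 32*r^2 - 15*r) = (r + 1)*(r + 2)*(r^4 - r^3 - 17*r^2 - 15*r) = r*(r + 1)*(r + 2)*(r^3 - r^2 - 17*r - 15) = r*(r + 1)^2*(r + 2)*(r^2 - 2*r - 15) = r*(r - 5)*(r + 1)^2*(r + 2)*(r + 3)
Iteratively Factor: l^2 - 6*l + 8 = (l - 4)*(l - 2)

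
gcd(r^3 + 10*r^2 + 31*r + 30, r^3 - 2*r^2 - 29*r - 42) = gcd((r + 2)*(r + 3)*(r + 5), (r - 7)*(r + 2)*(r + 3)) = r^2 + 5*r + 6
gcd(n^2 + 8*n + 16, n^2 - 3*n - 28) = n + 4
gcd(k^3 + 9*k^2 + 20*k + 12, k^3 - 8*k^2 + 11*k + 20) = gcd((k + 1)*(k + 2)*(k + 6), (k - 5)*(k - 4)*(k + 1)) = k + 1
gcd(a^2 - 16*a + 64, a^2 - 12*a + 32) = a - 8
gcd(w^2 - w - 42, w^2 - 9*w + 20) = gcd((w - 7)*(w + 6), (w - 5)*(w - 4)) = 1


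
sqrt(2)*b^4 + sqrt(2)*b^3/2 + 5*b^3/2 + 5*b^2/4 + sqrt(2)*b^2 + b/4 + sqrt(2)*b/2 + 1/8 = (b + 1/2)*(b + sqrt(2)/2)^2*(sqrt(2)*b + 1/2)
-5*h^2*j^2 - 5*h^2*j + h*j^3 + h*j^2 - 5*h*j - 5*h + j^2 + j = (-5*h + j)*(j + 1)*(h*j + 1)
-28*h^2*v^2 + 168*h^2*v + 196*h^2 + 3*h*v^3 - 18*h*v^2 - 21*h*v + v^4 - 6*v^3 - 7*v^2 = (-4*h + v)*(7*h + v)*(v - 7)*(v + 1)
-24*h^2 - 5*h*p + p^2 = (-8*h + p)*(3*h + p)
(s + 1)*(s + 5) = s^2 + 6*s + 5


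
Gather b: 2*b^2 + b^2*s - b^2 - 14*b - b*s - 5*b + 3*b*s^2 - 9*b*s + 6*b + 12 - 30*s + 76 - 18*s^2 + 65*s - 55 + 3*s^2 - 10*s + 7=b^2*(s + 1) + b*(3*s^2 - 10*s - 13) - 15*s^2 + 25*s + 40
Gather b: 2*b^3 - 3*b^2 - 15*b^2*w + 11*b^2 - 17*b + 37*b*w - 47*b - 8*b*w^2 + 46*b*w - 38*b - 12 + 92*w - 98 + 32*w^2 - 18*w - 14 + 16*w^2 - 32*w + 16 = 2*b^3 + b^2*(8 - 15*w) + b*(-8*w^2 + 83*w - 102) + 48*w^2 + 42*w - 108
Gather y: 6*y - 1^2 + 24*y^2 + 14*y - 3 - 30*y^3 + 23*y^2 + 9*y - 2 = -30*y^3 + 47*y^2 + 29*y - 6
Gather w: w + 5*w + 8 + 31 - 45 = 6*w - 6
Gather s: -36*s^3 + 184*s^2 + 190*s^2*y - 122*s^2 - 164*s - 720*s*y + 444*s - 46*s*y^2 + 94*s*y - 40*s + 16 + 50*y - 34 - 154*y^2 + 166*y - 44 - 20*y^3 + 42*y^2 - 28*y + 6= -36*s^3 + s^2*(190*y + 62) + s*(-46*y^2 - 626*y + 240) - 20*y^3 - 112*y^2 + 188*y - 56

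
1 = 1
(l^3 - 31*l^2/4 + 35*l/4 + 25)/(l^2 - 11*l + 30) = (l^2 - 11*l/4 - 5)/(l - 6)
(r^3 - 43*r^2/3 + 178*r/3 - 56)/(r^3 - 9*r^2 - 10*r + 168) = (r - 4/3)/(r + 4)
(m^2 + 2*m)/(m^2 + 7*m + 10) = m/(m + 5)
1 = 1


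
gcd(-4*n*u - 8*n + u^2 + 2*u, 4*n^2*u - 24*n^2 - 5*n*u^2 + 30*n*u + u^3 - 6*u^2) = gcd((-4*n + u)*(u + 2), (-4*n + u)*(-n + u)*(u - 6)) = -4*n + u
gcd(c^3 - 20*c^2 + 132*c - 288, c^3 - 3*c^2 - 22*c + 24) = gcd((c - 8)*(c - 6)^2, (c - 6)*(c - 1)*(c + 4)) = c - 6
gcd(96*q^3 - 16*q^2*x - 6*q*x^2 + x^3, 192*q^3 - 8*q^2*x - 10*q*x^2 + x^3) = -24*q^2 - 2*q*x + x^2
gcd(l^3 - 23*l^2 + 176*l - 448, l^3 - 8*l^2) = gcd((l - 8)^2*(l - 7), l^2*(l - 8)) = l - 8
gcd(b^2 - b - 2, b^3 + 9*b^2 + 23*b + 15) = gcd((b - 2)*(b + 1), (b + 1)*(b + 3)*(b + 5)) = b + 1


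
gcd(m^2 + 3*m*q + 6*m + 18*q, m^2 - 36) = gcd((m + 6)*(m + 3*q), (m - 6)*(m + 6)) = m + 6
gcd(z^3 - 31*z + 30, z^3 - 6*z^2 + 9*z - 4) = z - 1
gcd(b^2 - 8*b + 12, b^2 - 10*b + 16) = b - 2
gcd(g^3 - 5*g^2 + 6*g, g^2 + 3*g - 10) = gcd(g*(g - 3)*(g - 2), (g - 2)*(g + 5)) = g - 2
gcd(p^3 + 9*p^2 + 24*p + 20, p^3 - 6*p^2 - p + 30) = p + 2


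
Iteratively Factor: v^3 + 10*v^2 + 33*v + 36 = (v + 3)*(v^2 + 7*v + 12) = (v + 3)*(v + 4)*(v + 3)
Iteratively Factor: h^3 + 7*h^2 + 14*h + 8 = (h + 2)*(h^2 + 5*h + 4) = (h + 2)*(h + 4)*(h + 1)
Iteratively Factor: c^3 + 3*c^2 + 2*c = (c)*(c^2 + 3*c + 2) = c*(c + 2)*(c + 1)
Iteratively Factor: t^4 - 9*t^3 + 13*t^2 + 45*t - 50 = (t + 2)*(t^3 - 11*t^2 + 35*t - 25) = (t - 5)*(t + 2)*(t^2 - 6*t + 5) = (t - 5)*(t - 1)*(t + 2)*(t - 5)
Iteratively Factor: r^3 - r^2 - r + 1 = (r - 1)*(r^2 - 1) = (r - 1)*(r + 1)*(r - 1)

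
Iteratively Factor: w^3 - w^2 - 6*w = (w)*(w^2 - w - 6) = w*(w + 2)*(w - 3)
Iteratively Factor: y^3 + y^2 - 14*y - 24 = (y + 2)*(y^2 - y - 12) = (y + 2)*(y + 3)*(y - 4)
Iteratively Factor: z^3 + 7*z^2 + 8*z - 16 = (z + 4)*(z^2 + 3*z - 4) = (z - 1)*(z + 4)*(z + 4)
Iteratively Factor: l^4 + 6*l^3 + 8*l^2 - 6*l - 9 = (l + 3)*(l^3 + 3*l^2 - l - 3) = (l + 1)*(l + 3)*(l^2 + 2*l - 3) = (l - 1)*(l + 1)*(l + 3)*(l + 3)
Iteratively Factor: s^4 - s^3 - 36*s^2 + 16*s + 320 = (s + 4)*(s^3 - 5*s^2 - 16*s + 80) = (s + 4)^2*(s^2 - 9*s + 20) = (s - 4)*(s + 4)^2*(s - 5)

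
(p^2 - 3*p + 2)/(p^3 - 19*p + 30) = (p - 1)/(p^2 + 2*p - 15)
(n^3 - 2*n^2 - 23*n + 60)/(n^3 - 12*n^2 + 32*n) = (n^2 + 2*n - 15)/(n*(n - 8))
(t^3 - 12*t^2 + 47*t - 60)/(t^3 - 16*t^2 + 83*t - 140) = (t - 3)/(t - 7)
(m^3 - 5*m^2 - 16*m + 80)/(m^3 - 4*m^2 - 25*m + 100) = (m + 4)/(m + 5)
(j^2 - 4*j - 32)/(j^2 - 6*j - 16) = (j + 4)/(j + 2)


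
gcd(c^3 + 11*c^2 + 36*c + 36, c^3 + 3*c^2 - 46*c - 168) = c + 6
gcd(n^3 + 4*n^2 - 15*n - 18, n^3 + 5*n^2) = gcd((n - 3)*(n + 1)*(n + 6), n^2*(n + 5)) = 1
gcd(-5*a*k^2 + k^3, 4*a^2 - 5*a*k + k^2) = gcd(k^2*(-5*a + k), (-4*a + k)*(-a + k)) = 1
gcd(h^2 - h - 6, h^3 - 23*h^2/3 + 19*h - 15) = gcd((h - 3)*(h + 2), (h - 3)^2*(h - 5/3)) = h - 3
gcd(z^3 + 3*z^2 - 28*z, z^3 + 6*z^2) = z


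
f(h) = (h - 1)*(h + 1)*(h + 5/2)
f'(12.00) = 491.00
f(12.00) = 2073.50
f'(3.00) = 41.00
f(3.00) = 44.00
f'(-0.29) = -2.20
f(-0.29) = -2.02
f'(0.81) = 5.02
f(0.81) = -1.14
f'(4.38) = 78.45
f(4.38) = 125.11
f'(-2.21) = 2.60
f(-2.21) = 1.13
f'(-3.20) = 13.72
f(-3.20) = -6.47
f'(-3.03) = 11.39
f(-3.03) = -4.34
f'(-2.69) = 7.26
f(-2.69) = -1.18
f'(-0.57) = -2.88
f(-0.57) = -1.30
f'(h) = (h - 1)*(h + 1) + (h - 1)*(h + 5/2) + (h + 1)*(h + 5/2)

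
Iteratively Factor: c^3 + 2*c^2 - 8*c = (c + 4)*(c^2 - 2*c) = c*(c + 4)*(c - 2)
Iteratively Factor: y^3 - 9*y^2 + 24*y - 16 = (y - 4)*(y^2 - 5*y + 4) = (y - 4)^2*(y - 1)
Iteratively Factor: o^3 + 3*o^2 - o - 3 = (o - 1)*(o^2 + 4*o + 3) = (o - 1)*(o + 3)*(o + 1)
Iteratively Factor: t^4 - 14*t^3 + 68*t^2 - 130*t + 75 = (t - 5)*(t^3 - 9*t^2 + 23*t - 15) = (t - 5)*(t - 3)*(t^2 - 6*t + 5) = (t - 5)*(t - 3)*(t - 1)*(t - 5)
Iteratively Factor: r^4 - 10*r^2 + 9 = (r + 3)*(r^3 - 3*r^2 - r + 3) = (r - 3)*(r + 3)*(r^2 - 1) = (r - 3)*(r - 1)*(r + 3)*(r + 1)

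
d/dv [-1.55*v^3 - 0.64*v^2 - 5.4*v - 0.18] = -4.65*v^2 - 1.28*v - 5.4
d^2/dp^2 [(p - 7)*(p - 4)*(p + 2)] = 6*p - 18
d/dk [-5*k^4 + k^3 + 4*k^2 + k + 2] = -20*k^3 + 3*k^2 + 8*k + 1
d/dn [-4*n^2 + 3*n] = 3 - 8*n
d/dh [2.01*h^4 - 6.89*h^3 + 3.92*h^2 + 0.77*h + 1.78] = 8.04*h^3 - 20.67*h^2 + 7.84*h + 0.77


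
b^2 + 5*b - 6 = (b - 1)*(b + 6)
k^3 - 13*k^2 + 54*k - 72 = (k - 6)*(k - 4)*(k - 3)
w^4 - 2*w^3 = w^3*(w - 2)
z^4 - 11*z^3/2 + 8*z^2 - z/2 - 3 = (z - 3)*(z - 2)*(z - 1)*(z + 1/2)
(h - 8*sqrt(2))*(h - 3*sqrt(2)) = h^2 - 11*sqrt(2)*h + 48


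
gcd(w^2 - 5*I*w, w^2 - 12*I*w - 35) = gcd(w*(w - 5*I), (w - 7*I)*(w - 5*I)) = w - 5*I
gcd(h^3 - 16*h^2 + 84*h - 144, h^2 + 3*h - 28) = h - 4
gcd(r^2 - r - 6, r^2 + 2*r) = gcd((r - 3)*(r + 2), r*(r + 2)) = r + 2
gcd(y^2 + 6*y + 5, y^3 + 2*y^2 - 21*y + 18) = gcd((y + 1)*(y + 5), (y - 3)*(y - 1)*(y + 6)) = 1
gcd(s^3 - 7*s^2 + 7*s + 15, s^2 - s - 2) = s + 1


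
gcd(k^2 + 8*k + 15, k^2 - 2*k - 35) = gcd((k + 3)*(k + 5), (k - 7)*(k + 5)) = k + 5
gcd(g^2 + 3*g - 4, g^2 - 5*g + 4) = g - 1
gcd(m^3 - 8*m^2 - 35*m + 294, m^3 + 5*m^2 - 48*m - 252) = m^2 - m - 42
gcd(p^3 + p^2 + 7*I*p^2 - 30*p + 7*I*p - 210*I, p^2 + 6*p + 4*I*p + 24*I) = p + 6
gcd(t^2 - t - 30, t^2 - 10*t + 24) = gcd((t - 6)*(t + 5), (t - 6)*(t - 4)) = t - 6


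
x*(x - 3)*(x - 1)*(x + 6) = x^4 + 2*x^3 - 21*x^2 + 18*x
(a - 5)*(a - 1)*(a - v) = a^3 - a^2*v - 6*a^2 + 6*a*v + 5*a - 5*v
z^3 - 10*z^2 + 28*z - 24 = (z - 6)*(z - 2)^2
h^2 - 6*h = h*(h - 6)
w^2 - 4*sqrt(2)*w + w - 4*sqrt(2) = (w + 1)*(w - 4*sqrt(2))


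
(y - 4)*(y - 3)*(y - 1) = y^3 - 8*y^2 + 19*y - 12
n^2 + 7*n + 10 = (n + 2)*(n + 5)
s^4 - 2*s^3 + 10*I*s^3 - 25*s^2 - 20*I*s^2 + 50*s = s*(s - 2)*(s + 5*I)^2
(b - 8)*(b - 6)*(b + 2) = b^3 - 12*b^2 + 20*b + 96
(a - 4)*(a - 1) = a^2 - 5*a + 4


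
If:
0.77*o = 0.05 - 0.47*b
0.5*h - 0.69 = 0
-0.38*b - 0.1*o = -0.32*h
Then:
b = 1.36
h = 1.38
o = -0.77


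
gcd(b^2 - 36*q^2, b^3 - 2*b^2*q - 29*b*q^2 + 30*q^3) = -b + 6*q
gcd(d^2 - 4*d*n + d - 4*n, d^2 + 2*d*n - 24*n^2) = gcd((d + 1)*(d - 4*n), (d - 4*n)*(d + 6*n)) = d - 4*n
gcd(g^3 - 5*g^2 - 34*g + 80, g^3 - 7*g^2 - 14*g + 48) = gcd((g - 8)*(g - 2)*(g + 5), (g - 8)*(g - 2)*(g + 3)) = g^2 - 10*g + 16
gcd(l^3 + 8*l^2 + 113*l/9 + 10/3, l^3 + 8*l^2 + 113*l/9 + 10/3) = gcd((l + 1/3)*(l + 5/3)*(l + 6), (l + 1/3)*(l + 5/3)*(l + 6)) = l^3 + 8*l^2 + 113*l/9 + 10/3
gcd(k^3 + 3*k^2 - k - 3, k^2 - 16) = 1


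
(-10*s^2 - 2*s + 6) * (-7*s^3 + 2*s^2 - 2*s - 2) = 70*s^5 - 6*s^4 - 26*s^3 + 36*s^2 - 8*s - 12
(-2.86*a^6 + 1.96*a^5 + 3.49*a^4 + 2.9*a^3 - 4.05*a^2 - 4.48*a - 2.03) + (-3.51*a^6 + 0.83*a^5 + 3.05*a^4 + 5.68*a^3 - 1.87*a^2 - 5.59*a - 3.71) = -6.37*a^6 + 2.79*a^5 + 6.54*a^4 + 8.58*a^3 - 5.92*a^2 - 10.07*a - 5.74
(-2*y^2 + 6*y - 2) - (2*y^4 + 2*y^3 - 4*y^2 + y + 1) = -2*y^4 - 2*y^3 + 2*y^2 + 5*y - 3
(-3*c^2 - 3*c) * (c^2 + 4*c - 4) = -3*c^4 - 15*c^3 + 12*c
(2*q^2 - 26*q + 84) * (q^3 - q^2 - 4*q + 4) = 2*q^5 - 28*q^4 + 102*q^3 + 28*q^2 - 440*q + 336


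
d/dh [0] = 0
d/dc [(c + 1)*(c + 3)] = 2*c + 4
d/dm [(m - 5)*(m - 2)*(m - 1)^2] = 4*m^3 - 27*m^2 + 50*m - 27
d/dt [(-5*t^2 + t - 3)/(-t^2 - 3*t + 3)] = 2*(8*t^2 - 18*t - 3)/(t^4 + 6*t^3 + 3*t^2 - 18*t + 9)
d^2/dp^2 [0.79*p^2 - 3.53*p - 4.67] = 1.58000000000000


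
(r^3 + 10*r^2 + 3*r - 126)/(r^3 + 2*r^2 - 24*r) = (r^2 + 4*r - 21)/(r*(r - 4))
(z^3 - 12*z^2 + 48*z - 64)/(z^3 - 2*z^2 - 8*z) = (z^2 - 8*z + 16)/(z*(z + 2))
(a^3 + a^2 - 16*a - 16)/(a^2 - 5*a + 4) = (a^2 + 5*a + 4)/(a - 1)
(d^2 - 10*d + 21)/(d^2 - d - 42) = (d - 3)/(d + 6)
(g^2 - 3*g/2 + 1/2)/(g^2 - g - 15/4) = 2*(-2*g^2 + 3*g - 1)/(-4*g^2 + 4*g + 15)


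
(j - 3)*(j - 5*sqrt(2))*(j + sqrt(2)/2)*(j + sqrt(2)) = j^4 - 7*sqrt(2)*j^3/2 - 3*j^3 - 14*j^2 + 21*sqrt(2)*j^2/2 - 5*sqrt(2)*j + 42*j + 15*sqrt(2)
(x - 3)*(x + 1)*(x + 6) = x^3 + 4*x^2 - 15*x - 18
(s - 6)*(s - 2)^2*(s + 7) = s^4 - 3*s^3 - 42*s^2 + 172*s - 168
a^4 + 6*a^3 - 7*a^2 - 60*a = a*(a - 3)*(a + 4)*(a + 5)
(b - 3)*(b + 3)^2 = b^3 + 3*b^2 - 9*b - 27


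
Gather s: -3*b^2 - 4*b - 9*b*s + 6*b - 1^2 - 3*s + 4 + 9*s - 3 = -3*b^2 + 2*b + s*(6 - 9*b)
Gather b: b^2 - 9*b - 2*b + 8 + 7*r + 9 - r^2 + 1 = b^2 - 11*b - r^2 + 7*r + 18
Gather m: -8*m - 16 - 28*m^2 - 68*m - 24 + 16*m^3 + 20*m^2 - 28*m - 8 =16*m^3 - 8*m^2 - 104*m - 48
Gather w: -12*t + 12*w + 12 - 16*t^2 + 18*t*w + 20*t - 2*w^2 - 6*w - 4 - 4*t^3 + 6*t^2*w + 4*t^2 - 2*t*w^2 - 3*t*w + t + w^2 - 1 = -4*t^3 - 12*t^2 + 9*t + w^2*(-2*t - 1) + w*(6*t^2 + 15*t + 6) + 7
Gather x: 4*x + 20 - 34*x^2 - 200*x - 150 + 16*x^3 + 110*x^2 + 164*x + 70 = 16*x^3 + 76*x^2 - 32*x - 60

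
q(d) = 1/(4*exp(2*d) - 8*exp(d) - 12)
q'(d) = (-8*exp(2*d) + 8*exp(d))/(4*exp(2*d) - 8*exp(d) - 12)^2 = (1 - exp(d))*exp(d)/(2*(-exp(2*d) + 2*exp(d) + 3)^2)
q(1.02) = -0.29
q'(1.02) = -3.36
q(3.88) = 0.00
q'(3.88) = -0.00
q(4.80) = 0.00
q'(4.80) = -0.00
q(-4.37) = -0.08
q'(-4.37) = 0.00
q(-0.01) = -0.06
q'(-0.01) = 0.00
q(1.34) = 0.06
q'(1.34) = -0.35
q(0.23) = -0.06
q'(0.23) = -0.01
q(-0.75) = -0.07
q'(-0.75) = 0.01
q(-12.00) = -0.08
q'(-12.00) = 0.00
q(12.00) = 0.00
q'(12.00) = 0.00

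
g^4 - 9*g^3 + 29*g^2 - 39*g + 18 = (g - 3)^2*(g - 2)*(g - 1)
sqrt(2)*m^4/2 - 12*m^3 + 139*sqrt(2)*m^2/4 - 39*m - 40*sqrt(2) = (m - 8*sqrt(2))*(m - 5*sqrt(2)/2)*(m - 2*sqrt(2))*(sqrt(2)*m/2 + 1/2)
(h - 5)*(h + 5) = h^2 - 25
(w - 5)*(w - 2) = w^2 - 7*w + 10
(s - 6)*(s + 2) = s^2 - 4*s - 12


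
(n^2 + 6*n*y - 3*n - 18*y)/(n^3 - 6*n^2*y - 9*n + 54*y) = (-n - 6*y)/(-n^2 + 6*n*y - 3*n + 18*y)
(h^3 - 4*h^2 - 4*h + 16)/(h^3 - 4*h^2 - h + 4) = (h^2 - 4)/(h^2 - 1)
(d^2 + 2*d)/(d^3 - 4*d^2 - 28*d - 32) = d/(d^2 - 6*d - 16)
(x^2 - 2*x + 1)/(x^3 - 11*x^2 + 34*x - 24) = (x - 1)/(x^2 - 10*x + 24)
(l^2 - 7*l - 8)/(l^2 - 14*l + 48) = (l + 1)/(l - 6)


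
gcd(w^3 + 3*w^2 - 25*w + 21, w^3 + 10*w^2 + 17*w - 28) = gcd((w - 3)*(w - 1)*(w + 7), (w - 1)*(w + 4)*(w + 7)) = w^2 + 6*w - 7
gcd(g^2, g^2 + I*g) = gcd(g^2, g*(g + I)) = g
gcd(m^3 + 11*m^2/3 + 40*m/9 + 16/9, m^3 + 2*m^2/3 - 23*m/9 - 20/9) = m^2 + 7*m/3 + 4/3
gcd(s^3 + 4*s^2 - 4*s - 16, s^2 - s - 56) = 1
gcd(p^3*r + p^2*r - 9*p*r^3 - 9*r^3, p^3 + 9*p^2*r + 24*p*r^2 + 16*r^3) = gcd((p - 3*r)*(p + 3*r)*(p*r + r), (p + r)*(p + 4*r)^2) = 1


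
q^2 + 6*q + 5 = (q + 1)*(q + 5)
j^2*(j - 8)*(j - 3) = j^4 - 11*j^3 + 24*j^2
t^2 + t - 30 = (t - 5)*(t + 6)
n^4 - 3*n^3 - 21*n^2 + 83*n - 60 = (n - 4)*(n - 3)*(n - 1)*(n + 5)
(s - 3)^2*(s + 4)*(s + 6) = s^4 + 4*s^3 - 27*s^2 - 54*s + 216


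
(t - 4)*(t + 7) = t^2 + 3*t - 28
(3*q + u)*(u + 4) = 3*q*u + 12*q + u^2 + 4*u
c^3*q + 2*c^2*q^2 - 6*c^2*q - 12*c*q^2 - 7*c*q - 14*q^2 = (c - 7)*(c + 2*q)*(c*q + q)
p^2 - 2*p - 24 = (p - 6)*(p + 4)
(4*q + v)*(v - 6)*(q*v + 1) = 4*q^2*v^2 - 24*q^2*v + q*v^3 - 6*q*v^2 + 4*q*v - 24*q + v^2 - 6*v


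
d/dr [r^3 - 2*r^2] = r*(3*r - 4)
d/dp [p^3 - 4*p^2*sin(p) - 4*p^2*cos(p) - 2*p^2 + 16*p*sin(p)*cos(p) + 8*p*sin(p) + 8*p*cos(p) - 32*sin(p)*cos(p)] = -4*sqrt(2)*p^2*cos(p + pi/4) + 3*p^2 - 16*p*sin(p) + 16*p*cos(2*p) - 4*p + 8*sin(2*p) + 8*sqrt(2)*sin(p + pi/4) - 32*cos(2*p)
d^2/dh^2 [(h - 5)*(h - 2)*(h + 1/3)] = 6*h - 40/3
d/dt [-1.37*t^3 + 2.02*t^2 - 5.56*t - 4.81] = -4.11*t^2 + 4.04*t - 5.56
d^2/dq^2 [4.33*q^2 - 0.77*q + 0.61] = 8.66000000000000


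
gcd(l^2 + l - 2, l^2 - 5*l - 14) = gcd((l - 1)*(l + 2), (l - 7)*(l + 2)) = l + 2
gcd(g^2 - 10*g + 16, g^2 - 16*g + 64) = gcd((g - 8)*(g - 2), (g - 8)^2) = g - 8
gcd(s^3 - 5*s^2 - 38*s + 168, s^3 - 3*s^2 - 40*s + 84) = s^2 - s - 42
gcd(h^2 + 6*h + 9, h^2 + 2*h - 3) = h + 3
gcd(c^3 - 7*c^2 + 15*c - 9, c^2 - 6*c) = 1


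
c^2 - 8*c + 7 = (c - 7)*(c - 1)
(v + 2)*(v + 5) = v^2 + 7*v + 10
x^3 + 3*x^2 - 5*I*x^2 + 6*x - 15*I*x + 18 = (x + 3)*(x - 6*I)*(x + I)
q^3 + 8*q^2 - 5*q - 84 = (q - 3)*(q + 4)*(q + 7)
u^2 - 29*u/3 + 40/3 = (u - 8)*(u - 5/3)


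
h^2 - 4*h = h*(h - 4)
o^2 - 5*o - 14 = (o - 7)*(o + 2)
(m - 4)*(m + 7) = m^2 + 3*m - 28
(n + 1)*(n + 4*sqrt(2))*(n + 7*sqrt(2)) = n^3 + n^2 + 11*sqrt(2)*n^2 + 11*sqrt(2)*n + 56*n + 56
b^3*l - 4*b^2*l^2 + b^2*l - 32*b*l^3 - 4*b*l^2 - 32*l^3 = (b - 8*l)*(b + 4*l)*(b*l + l)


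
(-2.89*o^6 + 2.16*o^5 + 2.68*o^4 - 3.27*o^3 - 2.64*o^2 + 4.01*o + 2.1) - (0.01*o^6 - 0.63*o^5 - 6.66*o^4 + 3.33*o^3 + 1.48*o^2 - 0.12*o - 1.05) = -2.9*o^6 + 2.79*o^5 + 9.34*o^4 - 6.6*o^3 - 4.12*o^2 + 4.13*o + 3.15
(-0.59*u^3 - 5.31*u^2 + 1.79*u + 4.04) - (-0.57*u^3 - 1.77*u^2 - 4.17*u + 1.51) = -0.02*u^3 - 3.54*u^2 + 5.96*u + 2.53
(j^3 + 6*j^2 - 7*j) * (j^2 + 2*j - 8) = j^5 + 8*j^4 - 3*j^3 - 62*j^2 + 56*j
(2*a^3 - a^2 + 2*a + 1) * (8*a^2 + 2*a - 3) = 16*a^5 - 4*a^4 + 8*a^3 + 15*a^2 - 4*a - 3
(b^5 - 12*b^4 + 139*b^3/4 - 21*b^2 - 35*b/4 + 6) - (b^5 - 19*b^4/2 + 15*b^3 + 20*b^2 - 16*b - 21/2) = -5*b^4/2 + 79*b^3/4 - 41*b^2 + 29*b/4 + 33/2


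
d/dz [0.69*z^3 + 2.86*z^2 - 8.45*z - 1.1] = 2.07*z^2 + 5.72*z - 8.45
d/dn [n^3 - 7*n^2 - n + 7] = 3*n^2 - 14*n - 1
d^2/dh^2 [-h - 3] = 0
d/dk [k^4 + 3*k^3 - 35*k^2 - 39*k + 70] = 4*k^3 + 9*k^2 - 70*k - 39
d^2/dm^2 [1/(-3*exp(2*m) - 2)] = (24 - 36*exp(2*m))*exp(2*m)/(3*exp(2*m) + 2)^3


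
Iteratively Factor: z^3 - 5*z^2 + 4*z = (z - 1)*(z^2 - 4*z) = (z - 4)*(z - 1)*(z)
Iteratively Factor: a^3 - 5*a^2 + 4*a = (a - 4)*(a^2 - a) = (a - 4)*(a - 1)*(a)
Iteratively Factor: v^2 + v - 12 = (v + 4)*(v - 3)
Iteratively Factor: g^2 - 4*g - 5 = (g + 1)*(g - 5)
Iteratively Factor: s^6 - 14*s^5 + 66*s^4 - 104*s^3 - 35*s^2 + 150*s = (s - 2)*(s^5 - 12*s^4 + 42*s^3 - 20*s^2 - 75*s) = (s - 3)*(s - 2)*(s^4 - 9*s^3 + 15*s^2 + 25*s) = (s - 3)*(s - 2)*(s + 1)*(s^3 - 10*s^2 + 25*s) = (s - 5)*(s - 3)*(s - 2)*(s + 1)*(s^2 - 5*s) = s*(s - 5)*(s - 3)*(s - 2)*(s + 1)*(s - 5)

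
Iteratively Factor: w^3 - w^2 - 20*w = (w + 4)*(w^2 - 5*w) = w*(w + 4)*(w - 5)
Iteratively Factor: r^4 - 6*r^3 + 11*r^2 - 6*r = (r - 1)*(r^3 - 5*r^2 + 6*r) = (r - 3)*(r - 1)*(r^2 - 2*r) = r*(r - 3)*(r - 1)*(r - 2)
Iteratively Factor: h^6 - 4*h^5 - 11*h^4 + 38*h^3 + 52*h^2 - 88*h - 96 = (h - 3)*(h^5 - h^4 - 14*h^3 - 4*h^2 + 40*h + 32) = (h - 3)*(h + 2)*(h^4 - 3*h^3 - 8*h^2 + 12*h + 16) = (h - 3)*(h + 1)*(h + 2)*(h^3 - 4*h^2 - 4*h + 16) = (h - 3)*(h + 1)*(h + 2)^2*(h^2 - 6*h + 8) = (h - 3)*(h - 2)*(h + 1)*(h + 2)^2*(h - 4)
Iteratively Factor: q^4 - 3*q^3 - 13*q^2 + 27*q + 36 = (q + 1)*(q^3 - 4*q^2 - 9*q + 36) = (q + 1)*(q + 3)*(q^2 - 7*q + 12) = (q - 3)*(q + 1)*(q + 3)*(q - 4)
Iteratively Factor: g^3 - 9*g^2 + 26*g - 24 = (g - 4)*(g^2 - 5*g + 6) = (g - 4)*(g - 3)*(g - 2)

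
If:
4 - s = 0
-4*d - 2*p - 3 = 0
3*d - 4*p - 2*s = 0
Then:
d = 2/11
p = -41/22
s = 4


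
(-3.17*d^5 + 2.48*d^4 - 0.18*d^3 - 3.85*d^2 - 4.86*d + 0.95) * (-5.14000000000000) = 16.2938*d^5 - 12.7472*d^4 + 0.9252*d^3 + 19.789*d^2 + 24.9804*d - 4.883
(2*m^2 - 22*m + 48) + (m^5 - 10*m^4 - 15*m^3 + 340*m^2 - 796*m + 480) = m^5 - 10*m^4 - 15*m^3 + 342*m^2 - 818*m + 528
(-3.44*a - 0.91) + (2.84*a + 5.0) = 4.09 - 0.6*a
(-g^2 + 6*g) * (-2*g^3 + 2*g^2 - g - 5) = 2*g^5 - 14*g^4 + 13*g^3 - g^2 - 30*g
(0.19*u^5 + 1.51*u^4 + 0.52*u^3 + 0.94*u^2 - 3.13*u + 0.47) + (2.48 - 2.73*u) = 0.19*u^5 + 1.51*u^4 + 0.52*u^3 + 0.94*u^2 - 5.86*u + 2.95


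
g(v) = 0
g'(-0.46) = 0.00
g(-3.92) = 0.00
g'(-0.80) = 0.00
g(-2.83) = 0.00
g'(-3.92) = 0.00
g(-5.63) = 0.00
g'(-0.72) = 0.00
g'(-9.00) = 0.00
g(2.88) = 0.00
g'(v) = 0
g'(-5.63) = 0.00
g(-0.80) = 0.00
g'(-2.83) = 0.00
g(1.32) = 0.00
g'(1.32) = 0.00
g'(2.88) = 0.00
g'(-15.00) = 0.00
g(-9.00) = 0.00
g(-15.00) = 0.00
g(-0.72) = 0.00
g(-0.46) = 0.00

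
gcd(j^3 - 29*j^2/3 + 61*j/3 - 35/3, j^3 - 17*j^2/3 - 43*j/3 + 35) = j^2 - 26*j/3 + 35/3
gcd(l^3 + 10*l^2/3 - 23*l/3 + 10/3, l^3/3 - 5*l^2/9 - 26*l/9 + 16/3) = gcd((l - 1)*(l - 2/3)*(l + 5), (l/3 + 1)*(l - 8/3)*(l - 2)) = 1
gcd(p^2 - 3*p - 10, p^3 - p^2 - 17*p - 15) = p - 5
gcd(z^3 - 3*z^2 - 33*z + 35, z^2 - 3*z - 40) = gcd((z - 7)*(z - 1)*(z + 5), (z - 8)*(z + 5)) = z + 5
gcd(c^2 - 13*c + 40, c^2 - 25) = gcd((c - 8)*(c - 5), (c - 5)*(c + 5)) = c - 5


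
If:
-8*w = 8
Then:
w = -1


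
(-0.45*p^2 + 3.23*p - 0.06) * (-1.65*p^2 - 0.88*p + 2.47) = 0.7425*p^4 - 4.9335*p^3 - 3.8549*p^2 + 8.0309*p - 0.1482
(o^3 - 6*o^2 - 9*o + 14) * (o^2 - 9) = o^5 - 6*o^4 - 18*o^3 + 68*o^2 + 81*o - 126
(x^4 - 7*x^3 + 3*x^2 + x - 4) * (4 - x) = -x^5 + 11*x^4 - 31*x^3 + 11*x^2 + 8*x - 16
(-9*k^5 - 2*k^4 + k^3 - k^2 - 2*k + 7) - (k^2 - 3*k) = -9*k^5 - 2*k^4 + k^3 - 2*k^2 + k + 7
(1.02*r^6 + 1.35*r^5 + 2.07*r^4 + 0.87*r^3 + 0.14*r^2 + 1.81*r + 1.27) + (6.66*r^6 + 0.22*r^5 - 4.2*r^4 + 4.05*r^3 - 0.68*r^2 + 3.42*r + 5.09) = 7.68*r^6 + 1.57*r^5 - 2.13*r^4 + 4.92*r^3 - 0.54*r^2 + 5.23*r + 6.36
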